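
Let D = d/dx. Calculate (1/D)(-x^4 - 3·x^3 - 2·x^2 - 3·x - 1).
- \frac{x^{5}}{5} - \frac{3 x^{4}}{4} - \frac{2 x^{3}}{3} - \frac{3 x^{2}}{2} - x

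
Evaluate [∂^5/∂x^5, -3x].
-15\frac{d^{4}}{dx^{4}}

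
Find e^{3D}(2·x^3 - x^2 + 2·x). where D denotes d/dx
2 x^{3} + 17 x^{2} + 50 x + 51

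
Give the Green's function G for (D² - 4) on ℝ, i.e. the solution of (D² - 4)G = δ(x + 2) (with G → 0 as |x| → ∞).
-\frac{e^{-2|x + 2|}}{4}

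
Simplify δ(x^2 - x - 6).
\frac{\delta(x + 2) + \delta(x - 3)}{5}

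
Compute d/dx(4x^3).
12 x^{2}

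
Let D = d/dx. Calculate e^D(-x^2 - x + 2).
x \left(- x - 3\right)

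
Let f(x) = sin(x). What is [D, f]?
\cos{\left(x \right)}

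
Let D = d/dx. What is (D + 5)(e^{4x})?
9 e^{4 x}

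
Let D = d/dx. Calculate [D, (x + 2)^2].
2 x + 4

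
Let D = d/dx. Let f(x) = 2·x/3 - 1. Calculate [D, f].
\frac{2}{3}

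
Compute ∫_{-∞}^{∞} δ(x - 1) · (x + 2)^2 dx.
9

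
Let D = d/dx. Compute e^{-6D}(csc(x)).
\csc{\left(x - 6 \right)}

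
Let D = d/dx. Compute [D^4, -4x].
-16D^{3}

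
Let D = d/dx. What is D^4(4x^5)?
480 x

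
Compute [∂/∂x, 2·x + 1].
2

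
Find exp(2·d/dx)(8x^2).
8 x^{2} + 32 x + 32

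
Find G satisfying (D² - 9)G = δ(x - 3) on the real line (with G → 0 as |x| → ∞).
-\frac{e^{-3|x - 3|}}{6}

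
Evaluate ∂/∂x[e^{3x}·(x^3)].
3 x^{2} \left(x + 1\right) e^{3 x}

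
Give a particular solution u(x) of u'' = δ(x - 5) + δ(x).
\frac{|x - 5|}{2} + \frac{|x|}{2}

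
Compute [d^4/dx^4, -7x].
-28\frac{d^{3}}{dx^{3}}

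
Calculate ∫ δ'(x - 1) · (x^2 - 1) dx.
-2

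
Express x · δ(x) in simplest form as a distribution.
0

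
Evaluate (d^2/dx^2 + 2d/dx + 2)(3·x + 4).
6 x + 14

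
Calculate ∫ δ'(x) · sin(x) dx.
-1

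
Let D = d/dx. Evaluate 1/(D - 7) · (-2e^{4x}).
\frac{2 e^{4 x}}{3}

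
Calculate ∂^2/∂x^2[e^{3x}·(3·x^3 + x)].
\left(27 x^{3} + 54 x^{2} + 27 x + 6\right) e^{3 x}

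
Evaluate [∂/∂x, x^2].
2 x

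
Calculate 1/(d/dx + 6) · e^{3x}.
\frac{e^{3 x}}{9}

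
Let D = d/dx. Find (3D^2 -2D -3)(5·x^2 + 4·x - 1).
- 15 x^{2} - 32 x + 25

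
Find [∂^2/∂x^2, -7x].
-14\frac{d}{dx}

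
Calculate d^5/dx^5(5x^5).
600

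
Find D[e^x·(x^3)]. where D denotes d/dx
x^{2} \left(x + 3\right) e^{x}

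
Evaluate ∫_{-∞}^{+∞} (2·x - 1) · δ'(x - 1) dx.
-2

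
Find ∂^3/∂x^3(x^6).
120 x^{3}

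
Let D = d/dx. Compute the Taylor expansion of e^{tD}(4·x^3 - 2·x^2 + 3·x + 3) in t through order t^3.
4 t^{3} + t^{2} \left(12 x - 2\right) + t \left(12 x^{2} - 4 x + 3\right) + 4 x^{3} - 2 x^{2} + 3 x + 3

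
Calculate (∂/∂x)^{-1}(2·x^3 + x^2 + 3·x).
\frac{x^{4}}{2} + \frac{x^{3}}{3} + \frac{3 x^{2}}{2}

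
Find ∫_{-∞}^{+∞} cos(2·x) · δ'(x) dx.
0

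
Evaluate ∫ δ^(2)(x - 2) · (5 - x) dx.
0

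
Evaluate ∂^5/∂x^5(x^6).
720 x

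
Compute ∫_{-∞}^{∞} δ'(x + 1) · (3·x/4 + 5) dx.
- \frac{3}{4}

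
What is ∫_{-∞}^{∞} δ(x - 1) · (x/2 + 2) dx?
\frac{5}{2}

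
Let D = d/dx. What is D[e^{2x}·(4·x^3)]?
x^{2} \left(8 x + 12\right) e^{2 x}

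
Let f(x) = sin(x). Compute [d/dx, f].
\cos{\left(x \right)}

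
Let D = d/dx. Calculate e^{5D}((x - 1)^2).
x^{2} + 8 x + 16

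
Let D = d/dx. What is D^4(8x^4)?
192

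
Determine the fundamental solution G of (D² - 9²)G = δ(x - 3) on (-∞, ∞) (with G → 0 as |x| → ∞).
-\frac{e^{-9|x - 3|}}{18}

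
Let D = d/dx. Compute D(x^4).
4 x^{3}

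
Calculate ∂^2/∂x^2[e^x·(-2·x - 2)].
2 \left(- x - 3\right) e^{x}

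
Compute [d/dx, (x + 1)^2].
2 x + 2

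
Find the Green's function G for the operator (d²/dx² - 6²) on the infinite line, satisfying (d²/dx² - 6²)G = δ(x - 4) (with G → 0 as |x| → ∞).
-\frac{e^{-6|x - 4|}}{12}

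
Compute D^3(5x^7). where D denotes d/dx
1050 x^{4}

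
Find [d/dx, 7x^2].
14 x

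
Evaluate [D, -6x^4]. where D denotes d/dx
- 24 x^{3}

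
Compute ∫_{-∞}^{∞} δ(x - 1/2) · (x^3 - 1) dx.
- \frac{7}{8}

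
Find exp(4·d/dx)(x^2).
x^{2} + 8 x + 16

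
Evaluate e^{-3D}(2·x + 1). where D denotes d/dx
2 x - 5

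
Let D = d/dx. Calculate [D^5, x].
5D^{4}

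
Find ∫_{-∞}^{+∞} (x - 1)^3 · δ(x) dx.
-1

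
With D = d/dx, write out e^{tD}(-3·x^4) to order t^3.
3 x \left(- 4 t^{3} - 6 t^{2} x - 4 t x^{2} - x^{3}\right)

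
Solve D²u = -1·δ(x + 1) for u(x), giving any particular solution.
-\frac{|x + 1|}{2}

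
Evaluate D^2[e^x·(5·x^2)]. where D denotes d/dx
5 \left(x^{2} + 4 x + 2\right) e^{x}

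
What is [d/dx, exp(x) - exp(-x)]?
2 \cosh{\left(x \right)}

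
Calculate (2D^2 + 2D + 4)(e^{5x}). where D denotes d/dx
64 e^{5 x}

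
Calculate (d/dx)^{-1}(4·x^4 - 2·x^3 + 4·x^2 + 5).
\frac{4 x^{5}}{5} - \frac{x^{4}}{2} + \frac{4 x^{3}}{3} + 5 x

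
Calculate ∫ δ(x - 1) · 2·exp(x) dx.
2 e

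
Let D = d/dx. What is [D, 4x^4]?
16 x^{3}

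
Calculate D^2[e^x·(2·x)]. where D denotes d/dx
2 \left(x + 2\right) e^{x}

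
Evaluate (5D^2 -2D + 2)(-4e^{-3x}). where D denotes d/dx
- 212 e^{- 3 x}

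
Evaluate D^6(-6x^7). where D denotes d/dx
- 30240 x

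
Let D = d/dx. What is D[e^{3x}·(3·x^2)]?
3 x \left(3 x + 2\right) e^{3 x}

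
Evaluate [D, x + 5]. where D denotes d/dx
1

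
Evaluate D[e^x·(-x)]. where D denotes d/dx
\left(- x - 1\right) e^{x}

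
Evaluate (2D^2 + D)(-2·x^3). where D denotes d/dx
6 x \left(- x - 4\right)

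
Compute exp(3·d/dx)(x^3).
x^{3} + 9 x^{2} + 27 x + 27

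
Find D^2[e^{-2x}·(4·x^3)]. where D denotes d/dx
8 x \left(2 x^{2} - 6 x + 3\right) e^{- 2 x}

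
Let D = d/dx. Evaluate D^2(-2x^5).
- 40 x^{3}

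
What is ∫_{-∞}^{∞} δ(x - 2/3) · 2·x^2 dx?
\frac{8}{9}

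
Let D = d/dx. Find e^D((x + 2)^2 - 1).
x^{2} + 6 x + 8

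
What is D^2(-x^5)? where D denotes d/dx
- 20 x^{3}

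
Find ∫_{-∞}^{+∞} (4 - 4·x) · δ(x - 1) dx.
0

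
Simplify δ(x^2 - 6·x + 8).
\frac{\delta(x - 2) + \delta(x - 4)}{2}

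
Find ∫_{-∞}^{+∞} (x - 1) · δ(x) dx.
-1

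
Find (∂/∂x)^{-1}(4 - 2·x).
- x^{2} + 4 x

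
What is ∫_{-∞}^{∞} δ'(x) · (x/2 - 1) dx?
- \frac{1}{2}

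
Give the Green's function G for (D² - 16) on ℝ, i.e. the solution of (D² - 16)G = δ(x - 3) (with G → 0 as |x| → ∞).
-\frac{e^{-4|x - 3|}}{8}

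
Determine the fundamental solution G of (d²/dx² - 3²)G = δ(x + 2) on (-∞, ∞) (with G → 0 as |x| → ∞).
-\frac{e^{-3|x + 2|}}{6}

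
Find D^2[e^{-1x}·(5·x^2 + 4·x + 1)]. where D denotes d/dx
\left(5 x^{2} - 16 x + 3\right) e^{- x}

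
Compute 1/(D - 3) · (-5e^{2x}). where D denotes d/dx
5 e^{2 x}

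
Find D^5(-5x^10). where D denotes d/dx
- 151200 x^{5}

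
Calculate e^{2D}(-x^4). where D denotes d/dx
- x^{4} - 8 x^{3} - 24 x^{2} - 32 x - 16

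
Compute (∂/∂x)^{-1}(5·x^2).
\frac{5 x^{3}}{3}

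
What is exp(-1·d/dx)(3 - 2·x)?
5 - 2 x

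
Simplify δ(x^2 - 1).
\frac{\delta(x - 1) + \delta(x + 1)}{2}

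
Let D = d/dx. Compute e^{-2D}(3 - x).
5 - x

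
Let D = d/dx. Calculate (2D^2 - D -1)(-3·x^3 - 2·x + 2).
x \left(3 x^{2} + 9 x - 34\right)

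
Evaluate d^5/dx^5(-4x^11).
- 221760 x^{6}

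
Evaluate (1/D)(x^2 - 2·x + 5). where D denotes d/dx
\frac{x^{3}}{3} - x^{2} + 5 x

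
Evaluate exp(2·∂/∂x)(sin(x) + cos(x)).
\sqrt{2} \sin{\left(x + \frac{\pi}{4} + 2 \right)}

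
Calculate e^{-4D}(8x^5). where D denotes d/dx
8 x^{5} - 160 x^{4} + 1280 x^{3} - 5120 x^{2} + 10240 x - 8192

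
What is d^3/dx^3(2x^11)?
1980 x^{8}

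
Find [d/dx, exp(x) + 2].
e^{x}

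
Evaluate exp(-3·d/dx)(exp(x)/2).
\frac{e^{x - 3}}{2}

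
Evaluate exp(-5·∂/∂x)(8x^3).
8 x^{3} - 120 x^{2} + 600 x - 1000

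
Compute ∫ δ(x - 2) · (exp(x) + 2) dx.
2 + e^{2}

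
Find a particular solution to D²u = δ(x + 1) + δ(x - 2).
\frac{|x + 1|}{2} + \frac{|x - 2|}{2}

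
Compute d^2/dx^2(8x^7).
336 x^{5}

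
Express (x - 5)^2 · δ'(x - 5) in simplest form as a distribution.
0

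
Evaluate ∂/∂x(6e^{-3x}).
- 18 e^{- 3 x}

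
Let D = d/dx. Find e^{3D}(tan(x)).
\tan{\left(x + 3 \right)}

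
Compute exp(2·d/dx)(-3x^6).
- 3 x^{6} - 36 x^{5} - 180 x^{4} - 480 x^{3} - 720 x^{2} - 576 x - 192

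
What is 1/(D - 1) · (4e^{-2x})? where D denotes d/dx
- \frac{4 e^{- 2 x}}{3}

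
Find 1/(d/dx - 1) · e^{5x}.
\frac{e^{5 x}}{4}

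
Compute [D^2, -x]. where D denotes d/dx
-2D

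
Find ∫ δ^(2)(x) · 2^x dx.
\log{\left(2 \right)}^{2}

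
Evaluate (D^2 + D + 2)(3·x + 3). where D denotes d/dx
6 x + 9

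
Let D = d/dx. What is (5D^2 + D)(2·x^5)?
10 x^{3} \left(x + 20\right)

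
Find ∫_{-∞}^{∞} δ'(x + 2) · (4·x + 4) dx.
-4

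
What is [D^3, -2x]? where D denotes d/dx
-6D^{2}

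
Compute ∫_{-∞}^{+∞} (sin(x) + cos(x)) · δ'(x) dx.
-1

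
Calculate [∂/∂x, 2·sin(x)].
2 \cos{\left(x \right)}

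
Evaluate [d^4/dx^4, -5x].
-20\frac{d^{3}}{dx^{3}}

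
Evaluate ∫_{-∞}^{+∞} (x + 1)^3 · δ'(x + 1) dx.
0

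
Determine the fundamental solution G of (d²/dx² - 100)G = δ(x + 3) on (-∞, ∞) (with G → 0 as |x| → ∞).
-\frac{e^{-10|x + 3|}}{20}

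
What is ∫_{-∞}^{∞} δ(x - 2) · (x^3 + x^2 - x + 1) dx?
11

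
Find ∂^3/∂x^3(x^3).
6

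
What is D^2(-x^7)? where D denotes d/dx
- 42 x^{5}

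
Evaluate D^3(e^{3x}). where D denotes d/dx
27 e^{3 x}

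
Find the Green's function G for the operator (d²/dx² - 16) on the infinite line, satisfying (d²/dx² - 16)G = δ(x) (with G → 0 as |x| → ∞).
-\frac{e^{-4|x|}}{8}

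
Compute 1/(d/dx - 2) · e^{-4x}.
- \frac{e^{- 4 x}}{6}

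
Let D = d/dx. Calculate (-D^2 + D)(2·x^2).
4 x - 4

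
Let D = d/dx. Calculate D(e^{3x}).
3 e^{3 x}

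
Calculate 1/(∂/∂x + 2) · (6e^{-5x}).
- 2 e^{- 5 x}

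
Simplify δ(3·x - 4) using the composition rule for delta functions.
\frac{\delta(x - 4/3)}{3}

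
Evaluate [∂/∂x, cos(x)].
- \sin{\left(x \right)}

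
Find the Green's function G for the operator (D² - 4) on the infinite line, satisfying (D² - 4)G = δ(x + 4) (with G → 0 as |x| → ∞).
-\frac{e^{-2|x + 4|}}{4}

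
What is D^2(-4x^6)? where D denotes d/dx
- 120 x^{4}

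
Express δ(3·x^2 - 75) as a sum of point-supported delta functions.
\frac{\delta(x - 5) + \delta(x + 5)}{30}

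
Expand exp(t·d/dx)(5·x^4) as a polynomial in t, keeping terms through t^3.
5 x \left(4 t^{3} + 6 t^{2} x + 4 t x^{2} + x^{3}\right)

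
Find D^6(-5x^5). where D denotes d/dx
0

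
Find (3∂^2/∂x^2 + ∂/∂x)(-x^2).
- 2 x - 6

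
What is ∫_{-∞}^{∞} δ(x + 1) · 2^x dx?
\frac{1}{2}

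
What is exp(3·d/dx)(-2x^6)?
- 2 x^{6} - 36 x^{5} - 270 x^{4} - 1080 x^{3} - 2430 x^{2} - 2916 x - 1458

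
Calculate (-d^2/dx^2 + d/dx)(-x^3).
3 x \left(2 - x\right)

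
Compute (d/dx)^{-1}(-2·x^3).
- \frac{x^{4}}{2}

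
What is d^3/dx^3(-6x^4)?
- 144 x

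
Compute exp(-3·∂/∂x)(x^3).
x^{3} - 9 x^{2} + 27 x - 27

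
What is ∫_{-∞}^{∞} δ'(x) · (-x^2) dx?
0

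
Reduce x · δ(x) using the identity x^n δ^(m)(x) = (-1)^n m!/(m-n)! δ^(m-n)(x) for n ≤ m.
0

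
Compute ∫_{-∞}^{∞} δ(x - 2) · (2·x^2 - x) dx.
6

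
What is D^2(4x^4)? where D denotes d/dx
48 x^{2}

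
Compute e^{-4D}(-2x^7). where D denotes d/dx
- 2 x^{7} + 56 x^{6} - 672 x^{5} + 4480 x^{4} - 17920 x^{3} + 43008 x^{2} - 57344 x + 32768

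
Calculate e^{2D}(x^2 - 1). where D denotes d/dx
x^{2} + 4 x + 3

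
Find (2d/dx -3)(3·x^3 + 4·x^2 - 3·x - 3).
- 9 x^{3} + 6 x^{2} + 25 x + 3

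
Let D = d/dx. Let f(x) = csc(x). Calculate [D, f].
- \cot{\left(x \right)} \csc{\left(x \right)}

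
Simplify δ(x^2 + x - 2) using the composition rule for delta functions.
\frac{\delta(x - 1) + \delta(x + 2)}{3}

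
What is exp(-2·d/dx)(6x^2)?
6 x^{2} - 24 x + 24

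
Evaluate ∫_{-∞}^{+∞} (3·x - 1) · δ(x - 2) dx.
5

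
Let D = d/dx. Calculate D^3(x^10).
720 x^{7}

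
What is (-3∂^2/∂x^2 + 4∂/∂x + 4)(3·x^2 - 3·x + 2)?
12 x^{2} + 12 x - 22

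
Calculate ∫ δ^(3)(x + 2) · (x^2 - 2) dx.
0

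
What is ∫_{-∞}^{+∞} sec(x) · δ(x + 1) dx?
\sec{\left(1 \right)}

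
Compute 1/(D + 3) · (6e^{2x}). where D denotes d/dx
\frac{6 e^{2 x}}{5}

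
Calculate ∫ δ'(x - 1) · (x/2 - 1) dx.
- \frac{1}{2}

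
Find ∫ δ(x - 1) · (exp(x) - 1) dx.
-1 + e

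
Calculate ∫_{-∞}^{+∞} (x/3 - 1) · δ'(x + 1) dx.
- \frac{1}{3}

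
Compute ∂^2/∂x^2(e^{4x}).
16 e^{4 x}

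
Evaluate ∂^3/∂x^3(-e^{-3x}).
27 e^{- 3 x}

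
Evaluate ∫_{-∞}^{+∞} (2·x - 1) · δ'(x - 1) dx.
-2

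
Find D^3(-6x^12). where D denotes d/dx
- 7920 x^{9}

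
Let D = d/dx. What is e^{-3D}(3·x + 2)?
3 x - 7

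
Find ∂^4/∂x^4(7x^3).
0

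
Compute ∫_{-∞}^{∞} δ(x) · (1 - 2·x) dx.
1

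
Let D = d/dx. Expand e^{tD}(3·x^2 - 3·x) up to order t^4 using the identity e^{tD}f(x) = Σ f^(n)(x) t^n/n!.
3 t^{2} + 3 t \left(2 x - 1\right) + 3 x^{2} - 3 x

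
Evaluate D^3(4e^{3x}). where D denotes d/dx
108 e^{3 x}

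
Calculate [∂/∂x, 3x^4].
12 x^{3}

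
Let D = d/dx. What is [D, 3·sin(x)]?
3 \cos{\left(x \right)}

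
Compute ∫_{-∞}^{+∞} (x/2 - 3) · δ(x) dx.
-3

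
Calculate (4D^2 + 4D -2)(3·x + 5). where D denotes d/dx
2 - 6 x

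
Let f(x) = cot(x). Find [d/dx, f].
- \frac{1}{\sin^{2}{\left(x \right)}}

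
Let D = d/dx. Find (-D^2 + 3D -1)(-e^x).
- e^{x}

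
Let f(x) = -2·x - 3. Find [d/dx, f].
-2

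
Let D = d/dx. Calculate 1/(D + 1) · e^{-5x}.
- \frac{e^{- 5 x}}{4}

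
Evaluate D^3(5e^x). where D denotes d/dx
5 e^{x}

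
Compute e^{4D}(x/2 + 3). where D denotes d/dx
\frac{x}{2} + 5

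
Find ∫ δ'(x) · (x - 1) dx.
-1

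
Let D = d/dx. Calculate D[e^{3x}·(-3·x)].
\left(- 9 x - 3\right) e^{3 x}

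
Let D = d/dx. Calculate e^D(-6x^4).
- 6 x^{4} - 24 x^{3} - 36 x^{2} - 24 x - 6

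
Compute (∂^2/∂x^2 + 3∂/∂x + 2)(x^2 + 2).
2 x^{2} + 6 x + 6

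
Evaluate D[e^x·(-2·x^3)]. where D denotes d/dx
2 x^{2} \left(- x - 3\right) e^{x}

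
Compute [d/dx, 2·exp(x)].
2 e^{x}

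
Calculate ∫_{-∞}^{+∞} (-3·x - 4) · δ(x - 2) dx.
-10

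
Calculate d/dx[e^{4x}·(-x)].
\left(- 4 x - 1\right) e^{4 x}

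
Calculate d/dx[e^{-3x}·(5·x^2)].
5 x \left(2 - 3 x\right) e^{- 3 x}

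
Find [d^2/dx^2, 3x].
6\frac{d}{dx}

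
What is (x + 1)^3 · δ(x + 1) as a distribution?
0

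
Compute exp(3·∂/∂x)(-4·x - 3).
- 4 x - 15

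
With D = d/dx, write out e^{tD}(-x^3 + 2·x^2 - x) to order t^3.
- t^{3} - t^{2} \left(3 x - 2\right) - t \left(3 x^{2} - 4 x + 1\right) - x^{3} + 2 x^{2} - x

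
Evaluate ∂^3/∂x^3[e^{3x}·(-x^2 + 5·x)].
\left(- 27 x^{2} + 81 x + 117\right) e^{3 x}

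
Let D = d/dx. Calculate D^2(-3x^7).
- 126 x^{5}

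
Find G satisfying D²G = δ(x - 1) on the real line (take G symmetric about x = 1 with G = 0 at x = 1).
\frac{|x - 1|}{2}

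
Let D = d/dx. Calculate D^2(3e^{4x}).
48 e^{4 x}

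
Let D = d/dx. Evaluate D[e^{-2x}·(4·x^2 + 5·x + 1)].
\left(- 8 x^{2} - 2 x + 3\right) e^{- 2 x}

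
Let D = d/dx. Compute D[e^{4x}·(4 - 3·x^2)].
\left(- 12 x^{2} - 6 x + 16\right) e^{4 x}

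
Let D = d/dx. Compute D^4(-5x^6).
- 1800 x^{2}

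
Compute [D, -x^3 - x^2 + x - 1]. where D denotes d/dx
- 3 x^{2} - 2 x + 1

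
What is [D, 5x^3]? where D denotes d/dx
15 x^{2}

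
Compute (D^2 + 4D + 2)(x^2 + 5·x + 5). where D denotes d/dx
2 x^{2} + 18 x + 32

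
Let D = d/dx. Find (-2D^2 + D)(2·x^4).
8 x^{2} \left(x - 6\right)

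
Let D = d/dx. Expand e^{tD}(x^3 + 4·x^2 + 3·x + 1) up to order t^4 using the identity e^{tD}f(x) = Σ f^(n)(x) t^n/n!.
t^{3} + t^{2} \left(3 x + 4\right) + t \left(3 x^{2} + 8 x + 3\right) + x^{3} + 4 x^{2} + 3 x + 1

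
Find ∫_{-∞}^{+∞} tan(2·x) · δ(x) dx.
0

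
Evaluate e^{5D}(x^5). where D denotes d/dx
x^{5} + 25 x^{4} + 250 x^{3} + 1250 x^{2} + 3125 x + 3125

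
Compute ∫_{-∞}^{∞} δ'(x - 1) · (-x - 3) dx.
1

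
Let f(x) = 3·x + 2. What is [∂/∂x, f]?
3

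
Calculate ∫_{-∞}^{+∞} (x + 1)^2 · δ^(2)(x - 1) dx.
2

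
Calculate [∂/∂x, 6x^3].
18 x^{2}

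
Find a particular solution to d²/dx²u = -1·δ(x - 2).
-\frac{|x - 2|}{2}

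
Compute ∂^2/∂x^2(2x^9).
144 x^{7}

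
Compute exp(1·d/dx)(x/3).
\frac{x}{3} + \frac{1}{3}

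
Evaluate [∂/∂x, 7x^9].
63 x^{8}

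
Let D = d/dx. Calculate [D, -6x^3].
- 18 x^{2}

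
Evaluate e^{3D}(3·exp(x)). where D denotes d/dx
3 e^{x + 3}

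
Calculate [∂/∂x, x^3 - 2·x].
3 x^{2} - 2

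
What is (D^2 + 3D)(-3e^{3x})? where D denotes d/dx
- 54 e^{3 x}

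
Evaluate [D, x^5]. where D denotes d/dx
5 x^{4}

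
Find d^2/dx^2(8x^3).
48 x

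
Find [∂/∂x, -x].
-1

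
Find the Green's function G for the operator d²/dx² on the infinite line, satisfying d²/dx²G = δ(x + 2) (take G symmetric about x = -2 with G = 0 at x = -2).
\frac{|x + 2|}{2}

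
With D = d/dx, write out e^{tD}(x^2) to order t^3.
t^{2} + 2 t x + x^{2}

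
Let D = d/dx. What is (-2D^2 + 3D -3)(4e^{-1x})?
- 32 e^{- x}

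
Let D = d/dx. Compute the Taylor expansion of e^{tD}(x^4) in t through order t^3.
x \left(4 t^{3} + 6 t^{2} x + 4 t x^{2} + x^{3}\right)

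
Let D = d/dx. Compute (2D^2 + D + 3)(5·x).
15 x + 5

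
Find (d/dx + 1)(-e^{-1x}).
0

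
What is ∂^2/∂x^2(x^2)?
2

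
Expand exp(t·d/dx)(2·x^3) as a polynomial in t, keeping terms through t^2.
2 x \left(3 t^{2} + 3 t x + x^{2}\right)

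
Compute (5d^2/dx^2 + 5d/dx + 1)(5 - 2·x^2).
- 2 x^{2} - 20 x - 15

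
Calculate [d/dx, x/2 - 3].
\frac{1}{2}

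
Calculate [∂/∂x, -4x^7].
- 28 x^{6}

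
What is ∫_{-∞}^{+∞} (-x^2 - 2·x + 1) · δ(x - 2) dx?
-7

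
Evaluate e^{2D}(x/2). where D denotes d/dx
\frac{x}{2} + 1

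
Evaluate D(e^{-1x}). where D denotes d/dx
- e^{- x}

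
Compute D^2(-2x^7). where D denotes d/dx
- 84 x^{5}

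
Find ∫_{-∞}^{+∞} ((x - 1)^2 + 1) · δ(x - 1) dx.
1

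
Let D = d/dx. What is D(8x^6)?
48 x^{5}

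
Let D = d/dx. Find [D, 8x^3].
24 x^{2}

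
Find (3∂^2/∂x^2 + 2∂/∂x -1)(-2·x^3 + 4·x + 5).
2 x^{3} - 12 x^{2} - 40 x + 3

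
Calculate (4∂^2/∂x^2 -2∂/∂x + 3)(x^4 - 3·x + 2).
3 x^{4} - 8 x^{3} + 48 x^{2} - 9 x + 12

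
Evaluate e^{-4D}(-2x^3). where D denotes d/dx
- 2 x^{3} + 24 x^{2} - 96 x + 128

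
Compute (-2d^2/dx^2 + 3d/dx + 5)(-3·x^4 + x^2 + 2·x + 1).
- 15 x^{4} - 36 x^{3} + 77 x^{2} + 16 x + 7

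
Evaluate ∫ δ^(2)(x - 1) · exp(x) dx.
e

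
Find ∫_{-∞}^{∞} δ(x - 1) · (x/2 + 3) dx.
\frac{7}{2}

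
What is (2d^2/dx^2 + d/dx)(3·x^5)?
15 x^{3} \left(x + 8\right)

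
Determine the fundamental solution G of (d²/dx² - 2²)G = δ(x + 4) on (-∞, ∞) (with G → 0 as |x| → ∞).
-\frac{e^{-2|x + 4|}}{4}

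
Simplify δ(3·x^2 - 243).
\frac{\delta(x - 9) + \delta(x + 9)}{54}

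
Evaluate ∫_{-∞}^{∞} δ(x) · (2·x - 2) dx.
-2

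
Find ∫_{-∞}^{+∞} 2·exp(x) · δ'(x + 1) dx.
- \frac{2}{e}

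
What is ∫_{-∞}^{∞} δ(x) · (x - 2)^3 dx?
-8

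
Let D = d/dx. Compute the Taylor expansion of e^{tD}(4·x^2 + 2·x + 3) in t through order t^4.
4 t^{2} + 2 t \left(4 x + 1\right) + 4 x^{2} + 2 x + 3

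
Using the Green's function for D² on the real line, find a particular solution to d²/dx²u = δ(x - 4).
\frac{|x - 4|}{2}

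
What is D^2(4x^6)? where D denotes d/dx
120 x^{4}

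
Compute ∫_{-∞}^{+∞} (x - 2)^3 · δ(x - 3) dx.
1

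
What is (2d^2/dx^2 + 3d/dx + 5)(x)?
5 x + 3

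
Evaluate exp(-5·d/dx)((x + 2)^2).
x^{2} - 6 x + 9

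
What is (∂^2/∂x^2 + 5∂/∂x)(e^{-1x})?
- 4 e^{- x}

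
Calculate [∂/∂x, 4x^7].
28 x^{6}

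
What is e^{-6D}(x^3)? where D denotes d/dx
x^{3} - 18 x^{2} + 108 x - 216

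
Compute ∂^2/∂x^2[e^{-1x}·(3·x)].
3 \left(x - 2\right) e^{- x}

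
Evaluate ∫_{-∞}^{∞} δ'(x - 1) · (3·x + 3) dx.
-3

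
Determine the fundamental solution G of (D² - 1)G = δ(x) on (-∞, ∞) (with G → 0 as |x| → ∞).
-\frac{e^{-|x|}}{2}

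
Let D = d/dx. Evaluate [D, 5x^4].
20 x^{3}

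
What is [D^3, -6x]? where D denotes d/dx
-18D^{2}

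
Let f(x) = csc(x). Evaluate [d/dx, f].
- \cot{\left(x \right)} \csc{\left(x \right)}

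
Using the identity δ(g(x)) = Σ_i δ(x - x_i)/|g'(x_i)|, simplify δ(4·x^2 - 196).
\frac{\delta(x - 7) + \delta(x + 7)}{56}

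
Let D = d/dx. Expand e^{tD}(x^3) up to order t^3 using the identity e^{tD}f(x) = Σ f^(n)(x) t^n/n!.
t^{3} + 3 t^{2} x + 3 t x^{2} + x^{3}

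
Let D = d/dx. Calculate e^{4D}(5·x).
5 x + 20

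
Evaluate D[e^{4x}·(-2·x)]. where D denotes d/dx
\left(- 8 x - 2\right) e^{4 x}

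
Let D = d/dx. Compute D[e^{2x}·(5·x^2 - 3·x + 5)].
\left(10 x^{2} + 4 x + 7\right) e^{2 x}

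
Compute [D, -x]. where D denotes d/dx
-1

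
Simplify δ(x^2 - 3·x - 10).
\frac{\delta(x + 2) + \delta(x - 5)}{7}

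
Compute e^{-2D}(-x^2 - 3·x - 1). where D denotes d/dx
- x^{2} + x + 1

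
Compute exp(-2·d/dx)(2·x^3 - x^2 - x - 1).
2 x^{3} - 13 x^{2} + 27 x - 19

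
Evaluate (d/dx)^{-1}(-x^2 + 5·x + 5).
- \frac{x^{3}}{3} + \frac{5 x^{2}}{2} + 5 x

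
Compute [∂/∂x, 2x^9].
18 x^{8}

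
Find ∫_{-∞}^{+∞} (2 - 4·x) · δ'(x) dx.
4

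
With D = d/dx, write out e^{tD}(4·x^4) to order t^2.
4 x^{2} \left(6 t^{2} + 4 t x + x^{2}\right)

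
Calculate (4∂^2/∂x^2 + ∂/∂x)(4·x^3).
12 x \left(x + 8\right)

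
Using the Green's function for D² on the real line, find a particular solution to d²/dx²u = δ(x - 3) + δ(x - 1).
\frac{|x - 3|}{2} + \frac{|x - 1|}{2}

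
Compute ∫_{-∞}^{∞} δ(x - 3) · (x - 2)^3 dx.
1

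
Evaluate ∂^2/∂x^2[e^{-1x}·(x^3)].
x \left(x^{2} - 6 x + 6\right) e^{- x}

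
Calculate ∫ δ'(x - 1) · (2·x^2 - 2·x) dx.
-2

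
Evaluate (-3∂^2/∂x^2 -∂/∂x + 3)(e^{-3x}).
- 21 e^{- 3 x}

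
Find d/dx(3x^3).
9 x^{2}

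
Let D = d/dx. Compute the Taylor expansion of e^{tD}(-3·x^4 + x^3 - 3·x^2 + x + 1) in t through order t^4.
- 3 t^{4} + t^{3} \left(1 - 12 x\right) + 3 t^{2} \left(- 6 x^{2} + x - 1\right) - t \left(12 x^{3} - 3 x^{2} + 6 x - 1\right) - 3 x^{4} + x^{3} - 3 x^{2} + x + 1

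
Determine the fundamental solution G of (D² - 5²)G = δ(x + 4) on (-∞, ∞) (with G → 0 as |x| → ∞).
-\frac{e^{-5|x + 4|}}{10}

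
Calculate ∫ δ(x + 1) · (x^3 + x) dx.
-2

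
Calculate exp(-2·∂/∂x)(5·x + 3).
5 x - 7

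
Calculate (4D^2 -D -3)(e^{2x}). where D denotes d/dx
11 e^{2 x}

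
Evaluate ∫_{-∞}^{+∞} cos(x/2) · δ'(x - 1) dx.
\frac{\sin{\left(\frac{1}{2} \right)}}{2}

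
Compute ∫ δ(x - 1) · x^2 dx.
1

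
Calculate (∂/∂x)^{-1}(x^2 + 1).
\frac{x^{3}}{3} + x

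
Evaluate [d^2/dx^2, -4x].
-8\frac{d}{dx}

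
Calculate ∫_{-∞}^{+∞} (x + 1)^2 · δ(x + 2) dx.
1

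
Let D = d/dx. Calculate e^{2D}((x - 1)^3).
x^{3} + 3 x^{2} + 3 x + 1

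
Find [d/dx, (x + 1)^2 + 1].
2 x + 2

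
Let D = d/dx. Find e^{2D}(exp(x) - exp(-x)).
2 \sinh{\left(x + 2 \right)}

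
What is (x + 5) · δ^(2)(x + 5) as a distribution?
-2\delta'(x + 5)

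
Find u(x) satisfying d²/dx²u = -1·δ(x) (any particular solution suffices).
-\frac{|x|}{2}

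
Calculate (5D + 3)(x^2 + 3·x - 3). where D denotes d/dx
3 x^{2} + 19 x + 6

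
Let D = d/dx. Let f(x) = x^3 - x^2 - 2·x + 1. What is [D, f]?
3 x^{2} - 2 x - 2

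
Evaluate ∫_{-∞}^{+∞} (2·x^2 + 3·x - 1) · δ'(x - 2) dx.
-11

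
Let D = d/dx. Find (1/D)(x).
\frac{x^{2}}{2}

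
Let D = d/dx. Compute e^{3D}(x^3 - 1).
x^{3} + 9 x^{2} + 27 x + 26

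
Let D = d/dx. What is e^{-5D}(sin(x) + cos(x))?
\sqrt{2} \cos{\left(- x + \frac{\pi}{4} + 5 \right)}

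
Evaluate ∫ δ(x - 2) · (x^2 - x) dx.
2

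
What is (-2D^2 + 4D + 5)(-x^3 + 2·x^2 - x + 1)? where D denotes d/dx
- 5 x^{3} - 2 x^{2} + 23 x - 7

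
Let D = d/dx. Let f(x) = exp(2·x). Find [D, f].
2 e^{2 x}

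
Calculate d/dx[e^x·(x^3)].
x^{2} \left(x + 3\right) e^{x}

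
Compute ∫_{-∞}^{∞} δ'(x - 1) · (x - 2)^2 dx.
2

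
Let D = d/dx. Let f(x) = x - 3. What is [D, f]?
1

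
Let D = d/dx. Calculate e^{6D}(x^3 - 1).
x^{3} + 18 x^{2} + 108 x + 215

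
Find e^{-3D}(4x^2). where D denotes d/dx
4 x^{2} - 24 x + 36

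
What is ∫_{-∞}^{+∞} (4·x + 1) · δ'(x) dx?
-4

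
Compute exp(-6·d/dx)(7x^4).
7 x^{4} - 168 x^{3} + 1512 x^{2} - 6048 x + 9072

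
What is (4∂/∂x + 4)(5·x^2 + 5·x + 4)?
20 x^{2} + 60 x + 36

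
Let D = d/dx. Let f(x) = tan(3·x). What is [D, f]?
\frac{3}{\cos^{2}{\left(3 x \right)}}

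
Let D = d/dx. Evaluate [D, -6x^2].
- 12 x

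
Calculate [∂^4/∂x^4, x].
4\frac{d^{3}}{dx^{3}}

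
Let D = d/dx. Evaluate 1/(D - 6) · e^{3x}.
- \frac{e^{3 x}}{3}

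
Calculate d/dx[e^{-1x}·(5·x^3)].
5 x^{2} \left(3 - x\right) e^{- x}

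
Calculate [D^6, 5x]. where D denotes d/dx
30D^{5}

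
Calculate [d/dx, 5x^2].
10 x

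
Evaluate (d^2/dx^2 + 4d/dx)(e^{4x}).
32 e^{4 x}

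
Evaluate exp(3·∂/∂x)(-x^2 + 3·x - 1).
- x^{2} - 3 x - 1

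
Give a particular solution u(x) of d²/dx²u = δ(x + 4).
\frac{|x + 4|}{2}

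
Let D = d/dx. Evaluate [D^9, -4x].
-36D^{8}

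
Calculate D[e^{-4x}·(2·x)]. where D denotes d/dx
2 \left(1 - 4 x\right) e^{- 4 x}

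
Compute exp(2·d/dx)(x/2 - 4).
\frac{x}{2} - 3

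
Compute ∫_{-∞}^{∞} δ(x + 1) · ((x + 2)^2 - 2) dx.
-1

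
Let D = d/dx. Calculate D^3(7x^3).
42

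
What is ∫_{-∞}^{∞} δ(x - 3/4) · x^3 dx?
\frac{27}{64}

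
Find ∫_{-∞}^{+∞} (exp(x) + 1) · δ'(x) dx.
-1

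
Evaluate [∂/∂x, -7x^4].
- 28 x^{3}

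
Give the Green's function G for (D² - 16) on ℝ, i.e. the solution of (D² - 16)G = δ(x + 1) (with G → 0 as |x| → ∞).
-\frac{e^{-4|x + 1|}}{8}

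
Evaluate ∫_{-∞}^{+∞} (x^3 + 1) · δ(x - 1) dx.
2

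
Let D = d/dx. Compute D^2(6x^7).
252 x^{5}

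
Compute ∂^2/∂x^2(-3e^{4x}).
- 48 e^{4 x}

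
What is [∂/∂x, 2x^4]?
8 x^{3}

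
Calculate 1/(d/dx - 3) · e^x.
- \frac{e^{x}}{2}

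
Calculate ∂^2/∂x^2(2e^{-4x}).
32 e^{- 4 x}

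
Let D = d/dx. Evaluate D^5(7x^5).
840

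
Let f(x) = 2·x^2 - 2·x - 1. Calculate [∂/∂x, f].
4 x - 2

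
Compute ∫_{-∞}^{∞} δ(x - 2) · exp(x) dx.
e^{2}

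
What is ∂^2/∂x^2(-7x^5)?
- 140 x^{3}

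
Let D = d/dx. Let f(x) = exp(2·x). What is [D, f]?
2 e^{2 x}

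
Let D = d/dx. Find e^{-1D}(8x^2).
8 x^{2} - 16 x + 8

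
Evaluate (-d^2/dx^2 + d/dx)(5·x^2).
10 x - 10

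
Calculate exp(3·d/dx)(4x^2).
4 x^{2} + 24 x + 36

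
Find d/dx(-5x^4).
- 20 x^{3}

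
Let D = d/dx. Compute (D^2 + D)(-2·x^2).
- 4 x - 4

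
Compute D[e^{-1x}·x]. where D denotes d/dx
\left(1 - x\right) e^{- x}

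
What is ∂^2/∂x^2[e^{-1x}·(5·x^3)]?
5 x \left(x^{2} - 6 x + 6\right) e^{- x}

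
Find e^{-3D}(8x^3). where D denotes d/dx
8 x^{3} - 72 x^{2} + 216 x - 216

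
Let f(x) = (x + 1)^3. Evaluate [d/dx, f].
3 \left(x + 1\right)^{2}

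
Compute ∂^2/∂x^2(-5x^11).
- 550 x^{9}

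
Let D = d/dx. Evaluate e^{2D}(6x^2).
6 x^{2} + 24 x + 24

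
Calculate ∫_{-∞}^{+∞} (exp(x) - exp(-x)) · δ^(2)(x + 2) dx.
- 2 \sinh{\left(2 \right)}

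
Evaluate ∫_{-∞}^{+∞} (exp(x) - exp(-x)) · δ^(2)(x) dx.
0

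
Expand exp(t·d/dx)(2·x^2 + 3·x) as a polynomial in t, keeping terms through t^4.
2 t^{2} + t \left(4 x + 3\right) + 2 x^{2} + 3 x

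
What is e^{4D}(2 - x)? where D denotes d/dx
- x - 2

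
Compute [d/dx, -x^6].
- 6 x^{5}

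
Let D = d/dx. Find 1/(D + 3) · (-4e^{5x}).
- \frac{e^{5 x}}{2}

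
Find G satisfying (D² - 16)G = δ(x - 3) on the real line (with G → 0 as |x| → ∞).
-\frac{e^{-4|x - 3|}}{8}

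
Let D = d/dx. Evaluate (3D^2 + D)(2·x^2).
4 x + 12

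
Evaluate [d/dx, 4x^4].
16 x^{3}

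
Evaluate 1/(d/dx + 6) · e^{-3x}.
\frac{e^{- 3 x}}{3}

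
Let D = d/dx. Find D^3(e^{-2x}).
- 8 e^{- 2 x}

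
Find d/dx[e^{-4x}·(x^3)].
x^{2} \left(3 - 4 x\right) e^{- 4 x}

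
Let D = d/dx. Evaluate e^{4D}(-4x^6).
- 4 x^{6} - 96 x^{5} - 960 x^{4} - 5120 x^{3} - 15360 x^{2} - 24576 x - 16384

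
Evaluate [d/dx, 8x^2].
16 x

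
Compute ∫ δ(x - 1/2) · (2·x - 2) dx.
-1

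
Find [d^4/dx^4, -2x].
-8\frac{d^{3}}{dx^{3}}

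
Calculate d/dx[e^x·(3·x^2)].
3 x \left(x + 2\right) e^{x}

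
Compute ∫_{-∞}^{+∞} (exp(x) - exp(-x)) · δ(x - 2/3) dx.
2 \sinh{\left(\frac{2}{3} \right)}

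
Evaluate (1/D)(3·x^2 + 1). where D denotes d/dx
x^{3} + x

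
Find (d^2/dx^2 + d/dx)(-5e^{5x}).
- 150 e^{5 x}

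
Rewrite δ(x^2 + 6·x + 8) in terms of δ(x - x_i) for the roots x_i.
\frac{\delta(x + 2) + \delta(x + 4)}{2}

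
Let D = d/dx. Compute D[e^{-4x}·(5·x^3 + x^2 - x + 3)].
\left(- 20 x^{3} + 11 x^{2} + 6 x - 13\right) e^{- 4 x}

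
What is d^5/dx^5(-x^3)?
0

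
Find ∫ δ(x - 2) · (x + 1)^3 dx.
27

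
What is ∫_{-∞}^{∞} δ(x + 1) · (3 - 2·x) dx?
5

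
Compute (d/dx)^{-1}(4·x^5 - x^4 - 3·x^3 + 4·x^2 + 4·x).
\frac{2 x^{6}}{3} - \frac{x^{5}}{5} - \frac{3 x^{4}}{4} + \frac{4 x^{3}}{3} + 2 x^{2}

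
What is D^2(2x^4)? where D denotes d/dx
24 x^{2}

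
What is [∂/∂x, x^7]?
7 x^{6}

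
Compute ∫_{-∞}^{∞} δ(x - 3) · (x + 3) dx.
6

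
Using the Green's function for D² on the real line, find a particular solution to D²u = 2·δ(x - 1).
|x - 1|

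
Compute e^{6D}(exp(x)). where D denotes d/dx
e^{x + 6}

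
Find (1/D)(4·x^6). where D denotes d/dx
\frac{4 x^{7}}{7}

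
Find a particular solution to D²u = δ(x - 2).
\frac{|x - 2|}{2}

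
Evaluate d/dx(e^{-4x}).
- 4 e^{- 4 x}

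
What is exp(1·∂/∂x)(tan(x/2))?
\tan{\left(\frac{x}{2} + \frac{1}{2} \right)}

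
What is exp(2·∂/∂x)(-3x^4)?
- 3 x^{4} - 24 x^{3} - 72 x^{2} - 96 x - 48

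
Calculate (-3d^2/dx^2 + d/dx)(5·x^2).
10 x - 30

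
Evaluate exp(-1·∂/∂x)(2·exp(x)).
2 e^{x - 1}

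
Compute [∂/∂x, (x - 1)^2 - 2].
2 x - 2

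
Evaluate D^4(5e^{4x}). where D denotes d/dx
1280 e^{4 x}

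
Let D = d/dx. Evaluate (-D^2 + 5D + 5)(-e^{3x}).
- 11 e^{3 x}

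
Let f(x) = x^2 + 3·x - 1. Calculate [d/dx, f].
2 x + 3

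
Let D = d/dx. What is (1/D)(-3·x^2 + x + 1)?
- x^{3} + \frac{x^{2}}{2} + x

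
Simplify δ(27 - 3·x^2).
\frac{\delta(x - 3) + \delta(x + 3)}{18}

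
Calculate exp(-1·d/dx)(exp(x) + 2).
e^{x - 1} + 2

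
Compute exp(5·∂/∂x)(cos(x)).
\cos{\left(x + 5 \right)}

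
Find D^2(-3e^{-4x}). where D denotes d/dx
- 48 e^{- 4 x}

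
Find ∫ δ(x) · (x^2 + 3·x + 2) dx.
2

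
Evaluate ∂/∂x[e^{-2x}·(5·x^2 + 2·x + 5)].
2 \left(- 5 x^{2} + 3 x - 4\right) e^{- 2 x}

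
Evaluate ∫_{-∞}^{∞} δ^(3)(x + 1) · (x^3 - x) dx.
-6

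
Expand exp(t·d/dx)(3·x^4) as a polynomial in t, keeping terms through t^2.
3 x^{2} \left(6 t^{2} + 4 t x + x^{2}\right)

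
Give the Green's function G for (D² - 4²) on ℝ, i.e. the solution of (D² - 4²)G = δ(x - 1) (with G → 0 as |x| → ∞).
-\frac{e^{-4|x - 1|}}{8}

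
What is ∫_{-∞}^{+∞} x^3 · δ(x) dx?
0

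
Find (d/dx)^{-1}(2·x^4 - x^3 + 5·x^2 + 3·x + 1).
\frac{2 x^{5}}{5} - \frac{x^{4}}{4} + \frac{5 x^{3}}{3} + \frac{3 x^{2}}{2} + x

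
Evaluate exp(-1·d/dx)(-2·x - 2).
- 2 x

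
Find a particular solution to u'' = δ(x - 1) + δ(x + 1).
\frac{|x - 1|}{2} + \frac{|x + 1|}{2}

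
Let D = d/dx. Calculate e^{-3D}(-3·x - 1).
8 - 3 x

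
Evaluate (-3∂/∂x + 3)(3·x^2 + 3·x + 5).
9 x^{2} - 9 x + 6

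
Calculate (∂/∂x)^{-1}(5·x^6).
\frac{5 x^{7}}{7}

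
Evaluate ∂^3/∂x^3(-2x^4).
- 48 x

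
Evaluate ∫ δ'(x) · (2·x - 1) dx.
-2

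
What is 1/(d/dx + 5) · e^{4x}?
\frac{e^{4 x}}{9}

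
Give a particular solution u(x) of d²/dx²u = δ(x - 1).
\frac{|x - 1|}{2}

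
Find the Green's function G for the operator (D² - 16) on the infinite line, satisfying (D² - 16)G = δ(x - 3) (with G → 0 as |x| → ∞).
-\frac{e^{-4|x - 3|}}{8}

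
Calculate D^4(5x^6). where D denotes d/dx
1800 x^{2}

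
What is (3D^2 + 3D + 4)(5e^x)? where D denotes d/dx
50 e^{x}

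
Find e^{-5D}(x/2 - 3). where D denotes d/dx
\frac{x}{2} - \frac{11}{2}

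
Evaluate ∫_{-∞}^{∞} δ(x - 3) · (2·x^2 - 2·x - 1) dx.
11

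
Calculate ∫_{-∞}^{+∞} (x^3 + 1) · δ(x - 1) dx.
2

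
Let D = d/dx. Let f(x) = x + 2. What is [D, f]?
1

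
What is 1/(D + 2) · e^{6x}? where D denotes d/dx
\frac{e^{6 x}}{8}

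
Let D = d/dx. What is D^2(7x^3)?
42 x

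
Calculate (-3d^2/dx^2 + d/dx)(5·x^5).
25 x^{3} \left(x - 12\right)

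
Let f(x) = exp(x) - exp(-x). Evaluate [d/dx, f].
2 \cosh{\left(x \right)}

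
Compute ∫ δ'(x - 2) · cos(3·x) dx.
3 \sin{\left(6 \right)}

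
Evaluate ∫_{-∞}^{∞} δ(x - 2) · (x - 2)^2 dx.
0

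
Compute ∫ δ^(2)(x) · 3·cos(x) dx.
-3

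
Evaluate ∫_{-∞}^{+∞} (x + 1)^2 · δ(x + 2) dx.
1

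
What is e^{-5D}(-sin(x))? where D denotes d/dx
- \sin{\left(x - 5 \right)}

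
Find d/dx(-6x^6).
- 36 x^{5}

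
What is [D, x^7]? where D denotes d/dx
7 x^{6}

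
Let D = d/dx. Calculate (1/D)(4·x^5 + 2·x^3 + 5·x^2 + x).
\frac{2 x^{6}}{3} + \frac{x^{4}}{2} + \frac{5 x^{3}}{3} + \frac{x^{2}}{2}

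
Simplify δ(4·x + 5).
\frac{\delta(x + 5/4)}{4}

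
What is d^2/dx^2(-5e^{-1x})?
- 5 e^{- x}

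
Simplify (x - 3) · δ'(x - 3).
-\delta(x - 3)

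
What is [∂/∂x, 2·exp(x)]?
2 e^{x}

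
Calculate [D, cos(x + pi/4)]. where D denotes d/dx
- \sin{\left(x + \frac{\pi}{4} \right)}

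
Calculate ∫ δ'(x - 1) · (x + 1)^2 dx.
-4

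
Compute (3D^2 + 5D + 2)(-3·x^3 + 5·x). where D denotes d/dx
- 6 x^{3} - 45 x^{2} - 44 x + 25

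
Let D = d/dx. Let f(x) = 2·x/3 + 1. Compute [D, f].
\frac{2}{3}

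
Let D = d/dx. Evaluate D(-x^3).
- 3 x^{2}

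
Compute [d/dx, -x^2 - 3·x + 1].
- 2 x - 3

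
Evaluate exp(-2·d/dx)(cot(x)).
\cot{\left(x - 2 \right)}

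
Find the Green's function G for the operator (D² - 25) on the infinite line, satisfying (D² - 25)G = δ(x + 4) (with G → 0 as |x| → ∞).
-\frac{e^{-5|x + 4|}}{10}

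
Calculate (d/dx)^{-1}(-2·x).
- x^{2}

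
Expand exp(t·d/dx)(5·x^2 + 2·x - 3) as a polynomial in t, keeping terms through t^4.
5 t^{2} + 2 t \left(5 x + 1\right) + 5 x^{2} + 2 x - 3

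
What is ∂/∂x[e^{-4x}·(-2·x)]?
2 \left(4 x - 1\right) e^{- 4 x}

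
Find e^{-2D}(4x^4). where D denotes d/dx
4 x^{4} - 32 x^{3} + 96 x^{2} - 128 x + 64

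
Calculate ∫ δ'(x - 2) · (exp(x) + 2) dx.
- e^{2}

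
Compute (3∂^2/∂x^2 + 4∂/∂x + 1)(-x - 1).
- x - 5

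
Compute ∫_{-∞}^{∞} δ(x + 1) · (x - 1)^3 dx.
-8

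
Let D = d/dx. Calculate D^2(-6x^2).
-12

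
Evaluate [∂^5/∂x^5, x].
5\frac{d^{4}}{dx^{4}}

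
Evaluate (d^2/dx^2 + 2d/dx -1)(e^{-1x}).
- 2 e^{- x}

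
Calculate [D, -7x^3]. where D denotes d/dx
- 21 x^{2}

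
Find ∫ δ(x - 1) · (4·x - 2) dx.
2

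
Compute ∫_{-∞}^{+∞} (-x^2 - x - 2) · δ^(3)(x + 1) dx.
0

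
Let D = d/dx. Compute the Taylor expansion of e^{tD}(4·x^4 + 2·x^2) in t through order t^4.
4 t^{4} + 16 t^{3} x + 2 t^{2} \left(12 x^{2} + 1\right) + 4 t x \left(4 x^{2} + 1\right) + 4 x^{4} + 2 x^{2}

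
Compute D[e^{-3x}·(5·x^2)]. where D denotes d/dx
5 x \left(2 - 3 x\right) e^{- 3 x}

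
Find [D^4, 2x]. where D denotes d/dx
8D^{3}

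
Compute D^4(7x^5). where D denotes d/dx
840 x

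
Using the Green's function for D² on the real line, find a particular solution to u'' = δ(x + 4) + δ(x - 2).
\frac{|x + 4|}{2} + \frac{|x - 2|}{2}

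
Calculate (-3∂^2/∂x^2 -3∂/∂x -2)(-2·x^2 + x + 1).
4 x^{2} + 10 x + 7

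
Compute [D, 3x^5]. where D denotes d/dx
15 x^{4}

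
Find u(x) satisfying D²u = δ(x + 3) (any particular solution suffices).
\frac{|x + 3|}{2}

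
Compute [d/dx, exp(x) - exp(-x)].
2 \cosh{\left(x \right)}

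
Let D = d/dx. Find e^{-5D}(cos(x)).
\cos{\left(x - 5 \right)}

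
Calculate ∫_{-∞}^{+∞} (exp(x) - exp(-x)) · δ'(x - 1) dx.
- 2 \cosh{\left(1 \right)}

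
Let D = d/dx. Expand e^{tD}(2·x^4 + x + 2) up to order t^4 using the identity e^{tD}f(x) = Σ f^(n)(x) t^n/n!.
2 t^{4} + 8 t^{3} x + 12 t^{2} x^{2} + t \left(8 x^{3} + 1\right) + 2 x^{4} + x + 2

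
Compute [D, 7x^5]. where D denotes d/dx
35 x^{4}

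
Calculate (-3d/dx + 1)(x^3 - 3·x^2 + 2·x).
x^{3} - 12 x^{2} + 20 x - 6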